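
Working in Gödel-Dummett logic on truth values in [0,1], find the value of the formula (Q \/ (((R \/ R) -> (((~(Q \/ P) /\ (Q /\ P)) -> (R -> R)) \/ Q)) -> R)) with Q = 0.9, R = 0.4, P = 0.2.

0.90

(R \/ R) = max(0.4, 0.4) = 0.4
(Q \/ P) = max(0.9, 0.2) = 0.9
~(Q \/ P): Gödel ¬ of 0.9 = 0 (operand ≠ 0)
(Q /\ P) = min(0.9, 0.2) = 0.2
(~(Q \/ P) /\ (Q /\ P)) = min(0, 0.2) = 0
(R -> R): 0.4 ≤ 0.4, so result = 1
((~(Q \/ P) /\ (Q /\ P)) -> (R -> R)): 0 ≤ 1, so result = 1
(((~(Q \/ P) /\ (Q /\ P)) -> (R -> R)) \/ Q) = max(1, 0.9) = 1
((R \/ R) -> (((~(Q \/ P) /\ (Q /\ P)) -> (R -> R)) \/ Q)): 0.4 ≤ 1, so result = 1
(((R \/ R) -> (((~(Q \/ P) /\ (Q /\ P)) -> (R -> R)) \/ Q)) -> R): 1 > 0.4, so result = 0.4
(Q \/ (((R \/ R) -> (((~(Q \/ P) /\ (Q /\ P)) -> (R -> R)) \/ Q)) -> R)) = max(0.9, 0.4) = 0.9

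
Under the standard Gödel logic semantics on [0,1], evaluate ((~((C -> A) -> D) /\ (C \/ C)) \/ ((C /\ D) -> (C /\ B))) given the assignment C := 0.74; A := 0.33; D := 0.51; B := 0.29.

(C -> A): 0.74 > 0.33, so result = 0.33
((C -> A) -> D): 0.33 ≤ 0.51, so result = 1
~((C -> A) -> D): Gödel ¬ of 1 = 0 (operand ≠ 0)
(C \/ C) = max(0.74, 0.74) = 0.74
(~((C -> A) -> D) /\ (C \/ C)) = min(0, 0.74) = 0
(C /\ D) = min(0.74, 0.51) = 0.51
(C /\ B) = min(0.74, 0.29) = 0.29
((C /\ D) -> (C /\ B)): 0.51 > 0.29, so result = 0.29
((~((C -> A) -> D) /\ (C \/ C)) \/ ((C /\ D) -> (C /\ B))) = max(0, 0.29) = 0.29

0.29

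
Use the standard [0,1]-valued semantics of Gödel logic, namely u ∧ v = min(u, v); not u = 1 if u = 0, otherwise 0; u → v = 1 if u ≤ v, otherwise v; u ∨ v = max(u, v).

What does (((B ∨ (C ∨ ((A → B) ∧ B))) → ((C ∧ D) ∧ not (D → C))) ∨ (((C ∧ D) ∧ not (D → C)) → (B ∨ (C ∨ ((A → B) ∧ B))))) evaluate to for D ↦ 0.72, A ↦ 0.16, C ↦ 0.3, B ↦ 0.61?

1.00

(A → B): 0.16 ≤ 0.61, so result = 1
((A → B) ∧ B) = min(1, 0.61) = 0.61
(C ∨ ((A → B) ∧ B)) = max(0.3, 0.61) = 0.61
(B ∨ (C ∨ ((A → B) ∧ B))) = max(0.61, 0.61) = 0.61
(C ∧ D) = min(0.3, 0.72) = 0.3
(D → C): 0.72 > 0.3, so result = 0.3
not (D → C): Gödel ¬ of 0.3 = 0 (operand ≠ 0)
((C ∧ D) ∧ not (D → C)) = min(0.3, 0) = 0
((B ∨ (C ∨ ((A → B) ∧ B))) → ((C ∧ D) ∧ not (D → C))): 0.61 > 0, so result = 0
(C ∧ D) = min(0.3, 0.72) = 0.3
(D → C): 0.72 > 0.3, so result = 0.3
not (D → C): Gödel ¬ of 0.3 = 0 (operand ≠ 0)
((C ∧ D) ∧ not (D → C)) = min(0.3, 0) = 0
(A → B): 0.16 ≤ 0.61, so result = 1
((A → B) ∧ B) = min(1, 0.61) = 0.61
(C ∨ ((A → B) ∧ B)) = max(0.3, 0.61) = 0.61
(B ∨ (C ∨ ((A → B) ∧ B))) = max(0.61, 0.61) = 0.61
(((C ∧ D) ∧ not (D → C)) → (B ∨ (C ∨ ((A → B) ∧ B)))): 0 ≤ 0.61, so result = 1
(((B ∨ (C ∨ ((A → B) ∧ B))) → ((C ∧ D) ∧ not (D → C))) ∨ (((C ∧ D) ∧ not (D → C)) → (B ∨ (C ∨ ((A → B) ∧ B))))) = max(0, 1) = 1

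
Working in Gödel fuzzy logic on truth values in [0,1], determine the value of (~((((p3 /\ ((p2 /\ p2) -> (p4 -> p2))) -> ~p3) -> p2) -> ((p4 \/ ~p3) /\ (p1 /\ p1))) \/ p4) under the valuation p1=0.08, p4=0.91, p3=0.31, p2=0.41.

(p2 /\ p2) = min(0.41, 0.41) = 0.41
(p4 -> p2): 0.91 > 0.41, so result = 0.41
((p2 /\ p2) -> (p4 -> p2)): 0.41 ≤ 0.41, so result = 1
(p3 /\ ((p2 /\ p2) -> (p4 -> p2))) = min(0.31, 1) = 0.31
~p3: Gödel ¬ of 0.31 = 0 (operand ≠ 0)
((p3 /\ ((p2 /\ p2) -> (p4 -> p2))) -> ~p3): 0.31 > 0, so result = 0
(((p3 /\ ((p2 /\ p2) -> (p4 -> p2))) -> ~p3) -> p2): 0 ≤ 0.41, so result = 1
~p3: Gödel ¬ of 0.31 = 0 (operand ≠ 0)
(p4 \/ ~p3) = max(0.91, 0) = 0.91
(p1 /\ p1) = min(0.08, 0.08) = 0.08
((p4 \/ ~p3) /\ (p1 /\ p1)) = min(0.91, 0.08) = 0.08
((((p3 /\ ((p2 /\ p2) -> (p4 -> p2))) -> ~p3) -> p2) -> ((p4 \/ ~p3) /\ (p1 /\ p1))): 1 > 0.08, so result = 0.08
~((((p3 /\ ((p2 /\ p2) -> (p4 -> p2))) -> ~p3) -> p2) -> ((p4 \/ ~p3) /\ (p1 /\ p1))): Gödel ¬ of 0.08 = 0 (operand ≠ 0)
(~((((p3 /\ ((p2 /\ p2) -> (p4 -> p2))) -> ~p3) -> p2) -> ((p4 \/ ~p3) /\ (p1 /\ p1))) \/ p4) = max(0, 0.91) = 0.91

0.91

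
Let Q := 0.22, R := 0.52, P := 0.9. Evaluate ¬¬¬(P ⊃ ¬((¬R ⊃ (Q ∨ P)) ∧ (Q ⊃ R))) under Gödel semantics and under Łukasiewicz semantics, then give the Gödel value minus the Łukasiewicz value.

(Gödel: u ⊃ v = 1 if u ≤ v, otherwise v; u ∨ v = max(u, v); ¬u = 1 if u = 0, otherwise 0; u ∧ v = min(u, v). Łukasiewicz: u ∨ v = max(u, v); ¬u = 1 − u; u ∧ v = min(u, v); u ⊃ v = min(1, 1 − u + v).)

0.10

Gödel evaluation:
  ¬R: Gödel ¬ of 0.52 = 0 (operand ≠ 0)
  (Q ∨ P) = max(0.22, 0.9) = 0.9
  (¬R ⊃ (Q ∨ P)): 0 ≤ 0.9, so result = 1
  (Q ⊃ R): 0.22 ≤ 0.52, so result = 1
  ((¬R ⊃ (Q ∨ P)) ∧ (Q ⊃ R)) = min(1, 1) = 1
  ¬((¬R ⊃ (Q ∨ P)) ∧ (Q ⊃ R)): Gödel ¬ of 1 = 0 (operand ≠ 0)
  (P ⊃ ¬((¬R ⊃ (Q ∨ P)) ∧ (Q ⊃ R))): 0.9 > 0, so result = 0
  ¬(P ⊃ ¬((¬R ⊃ (Q ∨ P)) ∧ (Q ⊃ R))): Gödel ¬ of 0 = 1 (operand is 0)
  ¬¬(P ⊃ ¬((¬R ⊃ (Q ∨ P)) ∧ (Q ⊃ R))): Gödel ¬ of 1 = 0 (operand ≠ 0)
  ¬¬¬(P ⊃ ¬((¬R ⊃ (Q ∨ P)) ∧ (Q ⊃ R))): Gödel ¬ of 0 = 1 (operand is 0)
  Gödel value = 1
Łukasiewicz evaluation:
  ¬R: Łukasiewicz ¬ gives 1 − 0.52 = 0.48
  (Q ∨ P) = max(0.22, 0.9) = 0.9
  (¬R ⊃ (Q ∨ P)): min(1, 1 − 0.48 + 0.9) = 1
  (Q ⊃ R): min(1, 1 − 0.22 + 0.52) = 1
  ((¬R ⊃ (Q ∨ P)) ∧ (Q ⊃ R)) = min(1, 1) = 1
  ¬((¬R ⊃ (Q ∨ P)) ∧ (Q ⊃ R)): Łukasiewicz ¬ gives 1 − 1 = 0
  (P ⊃ ¬((¬R ⊃ (Q ∨ P)) ∧ (Q ⊃ R))): min(1, 1 − 0.9 + 0) = 0.1
  ¬(P ⊃ ¬((¬R ⊃ (Q ∨ P)) ∧ (Q ⊃ R))): Łukasiewicz ¬ gives 1 − 0.1 = 0.9
  ¬¬(P ⊃ ¬((¬R ⊃ (Q ∨ P)) ∧ (Q ⊃ R))): Łukasiewicz ¬ gives 1 − 0.9 = 0.1
  ¬¬¬(P ⊃ ¬((¬R ⊃ (Q ∨ P)) ∧ (Q ⊃ R))): Łukasiewicz ¬ gives 1 − 0.1 = 0.9
  Łukasiewicz value = 0.9
Difference: 1 − 0.9 = 0.10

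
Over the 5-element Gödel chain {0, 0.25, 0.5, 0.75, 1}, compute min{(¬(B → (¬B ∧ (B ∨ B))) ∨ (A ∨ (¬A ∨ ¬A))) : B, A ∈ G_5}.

0.25

The minimum is attained at B = 0, A = 0.25:
  ¬B: Gödel ¬ of 0 = 1 (operand is 0)
  (B ∨ B) = max(0, 0) = 0
  (¬B ∧ (B ∨ B)) = min(1, 0) = 0
  (B → (¬B ∧ (B ∨ B))): 0 ≤ 0, so result = 1
  ¬(B → (¬B ∧ (B ∨ B))): Gödel ¬ of 1 = 0 (operand ≠ 0)
  ¬A: Gödel ¬ of 0.25 = 0 (operand ≠ 0)
  ¬A: Gödel ¬ of 0.25 = 0 (operand ≠ 0)
  (¬A ∨ ¬A) = max(0, 0) = 0
  (A ∨ (¬A ∨ ¬A)) = max(0.25, 0) = 0.25
  (¬(B → (¬B ∧ (B ∨ B))) ∨ (A ∨ (¬A ∨ ¬A))) = max(0, 0.25) = 0.25
Checking all 25 assignments confirms none give a value below 0.25.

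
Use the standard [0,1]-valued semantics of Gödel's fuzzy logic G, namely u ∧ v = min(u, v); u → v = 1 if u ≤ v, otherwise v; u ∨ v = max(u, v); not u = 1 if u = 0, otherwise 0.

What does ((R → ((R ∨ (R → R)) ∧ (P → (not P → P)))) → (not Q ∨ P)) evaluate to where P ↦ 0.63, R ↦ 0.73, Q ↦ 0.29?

(R → R): 0.73 ≤ 0.73, so result = 1
(R ∨ (R → R)) = max(0.73, 1) = 1
not P: Gödel ¬ of 0.63 = 0 (operand ≠ 0)
(not P → P): 0 ≤ 0.63, so result = 1
(P → (not P → P)): 0.63 ≤ 1, so result = 1
((R ∨ (R → R)) ∧ (P → (not P → P))) = min(1, 1) = 1
(R → ((R ∨ (R → R)) ∧ (P → (not P → P)))): 0.73 ≤ 1, so result = 1
not Q: Gödel ¬ of 0.29 = 0 (operand ≠ 0)
(not Q ∨ P) = max(0, 0.63) = 0.63
((R → ((R ∨ (R → R)) ∧ (P → (not P → P)))) → (not Q ∨ P)): 1 > 0.63, so result = 0.63

0.63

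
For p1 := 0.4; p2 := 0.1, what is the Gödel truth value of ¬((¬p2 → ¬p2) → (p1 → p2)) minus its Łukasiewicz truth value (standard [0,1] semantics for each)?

-0.30

Gödel evaluation:
  ¬p2: Gödel ¬ of 0.1 = 0 (operand ≠ 0)
  ¬p2: Gödel ¬ of 0.1 = 0 (operand ≠ 0)
  (¬p2 → ¬p2): 0 ≤ 0, so result = 1
  (p1 → p2): 0.4 > 0.1, so result = 0.1
  ((¬p2 → ¬p2) → (p1 → p2)): 1 > 0.1, so result = 0.1
  ¬((¬p2 → ¬p2) → (p1 → p2)): Gödel ¬ of 0.1 = 0 (operand ≠ 0)
  Gödel value = 0
Łukasiewicz evaluation:
  ¬p2: Łukasiewicz ¬ gives 1 − 0.1 = 0.9
  ¬p2: Łukasiewicz ¬ gives 1 − 0.1 = 0.9
  (¬p2 → ¬p2): min(1, 1 − 0.9 + 0.9) = 1
  (p1 → p2): min(1, 1 − 0.4 + 0.1) = 0.7
  ((¬p2 → ¬p2) → (p1 → p2)): min(1, 1 − 1 + 0.7) = 0.7
  ¬((¬p2 → ¬p2) → (p1 → p2)): Łukasiewicz ¬ gives 1 − 0.7 = 0.3
  Łukasiewicz value = 0.3
Difference: 0 − 0.3 = -0.30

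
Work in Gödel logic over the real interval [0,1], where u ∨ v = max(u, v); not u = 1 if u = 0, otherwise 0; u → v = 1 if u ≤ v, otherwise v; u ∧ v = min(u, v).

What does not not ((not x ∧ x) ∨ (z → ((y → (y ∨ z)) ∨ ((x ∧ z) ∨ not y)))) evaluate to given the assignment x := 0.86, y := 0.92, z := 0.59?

not x: Gödel ¬ of 0.86 = 0 (operand ≠ 0)
(not x ∧ x) = min(0, 0.86) = 0
(y ∨ z) = max(0.92, 0.59) = 0.92
(y → (y ∨ z)): 0.92 ≤ 0.92, so result = 1
(x ∧ z) = min(0.86, 0.59) = 0.59
not y: Gödel ¬ of 0.92 = 0 (operand ≠ 0)
((x ∧ z) ∨ not y) = max(0.59, 0) = 0.59
((y → (y ∨ z)) ∨ ((x ∧ z) ∨ not y)) = max(1, 0.59) = 1
(z → ((y → (y ∨ z)) ∨ ((x ∧ z) ∨ not y))): 0.59 ≤ 1, so result = 1
((not x ∧ x) ∨ (z → ((y → (y ∨ z)) ∨ ((x ∧ z) ∨ not y)))) = max(0, 1) = 1
not ((not x ∧ x) ∨ (z → ((y → (y ∨ z)) ∨ ((x ∧ z) ∨ not y)))): Gödel ¬ of 1 = 0 (operand ≠ 0)
not not ((not x ∧ x) ∨ (z → ((y → (y ∨ z)) ∨ ((x ∧ z) ∨ not y)))): Gödel ¬ of 0 = 1 (operand is 0)

1.00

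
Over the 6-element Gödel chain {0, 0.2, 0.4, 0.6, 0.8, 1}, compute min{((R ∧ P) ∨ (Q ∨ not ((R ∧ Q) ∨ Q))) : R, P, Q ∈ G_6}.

The minimum is attained at R = 0, P = 0, Q = 0.2:
  (R ∧ P) = min(0, 0) = 0
  (R ∧ Q) = min(0, 0.2) = 0
  ((R ∧ Q) ∨ Q) = max(0, 0.2) = 0.2
  not ((R ∧ Q) ∨ Q): Gödel ¬ of 0.2 = 0 (operand ≠ 0)
  (Q ∨ not ((R ∧ Q) ∨ Q)) = max(0.2, 0) = 0.2
  ((R ∧ P) ∨ (Q ∨ not ((R ∧ Q) ∨ Q))) = max(0, 0.2) = 0.2
Checking all 216 assignments confirms none give a value below 0.20.

0.20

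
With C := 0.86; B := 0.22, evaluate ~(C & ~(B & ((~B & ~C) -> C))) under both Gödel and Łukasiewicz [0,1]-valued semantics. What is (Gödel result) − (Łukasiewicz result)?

Gödel evaluation:
  ~B: Gödel ¬ of 0.22 = 0 (operand ≠ 0)
  ~C: Gödel ¬ of 0.86 = 0 (operand ≠ 0)
  (~B & ~C) = min(0, 0) = 0
  ((~B & ~C) -> C): 0 ≤ 0.86, so result = 1
  (B & ((~B & ~C) -> C)) = min(0.22, 1) = 0.22
  ~(B & ((~B & ~C) -> C)): Gödel ¬ of 0.22 = 0 (operand ≠ 0)
  (C & ~(B & ((~B & ~C) -> C))) = min(0.86, 0) = 0
  ~(C & ~(B & ((~B & ~C) -> C))): Gödel ¬ of 0 = 1 (operand is 0)
  Gödel value = 1
Łukasiewicz evaluation:
  ~B: Łukasiewicz ¬ gives 1 − 0.22 = 0.78
  ~C: Łukasiewicz ¬ gives 1 − 0.86 = 0.14
  (~B & ~C) = min(0.78, 0.14) = 0.14
  ((~B & ~C) -> C): min(1, 1 − 0.14 + 0.86) = 1
  (B & ((~B & ~C) -> C)) = min(0.22, 1) = 0.22
  ~(B & ((~B & ~C) -> C)): Łukasiewicz ¬ gives 1 − 0.22 = 0.78
  (C & ~(B & ((~B & ~C) -> C))) = min(0.86, 0.78) = 0.78
  ~(C & ~(B & ((~B & ~C) -> C))): Łukasiewicz ¬ gives 1 − 0.78 = 0.22
  Łukasiewicz value = 0.22
Difference: 1 − 0.22 = 0.78

0.78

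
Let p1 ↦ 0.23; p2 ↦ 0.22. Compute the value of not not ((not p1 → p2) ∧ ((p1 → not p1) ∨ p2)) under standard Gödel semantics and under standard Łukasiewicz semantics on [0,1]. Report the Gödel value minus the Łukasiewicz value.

0.55

Gödel evaluation:
  not p1: Gödel ¬ of 0.23 = 0 (operand ≠ 0)
  (not p1 → p2): 0 ≤ 0.22, so result = 1
  not p1: Gödel ¬ of 0.23 = 0 (operand ≠ 0)
  (p1 → not p1): 0.23 > 0, so result = 0
  ((p1 → not p1) ∨ p2) = max(0, 0.22) = 0.22
  ((not p1 → p2) ∧ ((p1 → not p1) ∨ p2)) = min(1, 0.22) = 0.22
  not ((not p1 → p2) ∧ ((p1 → not p1) ∨ p2)): Gödel ¬ of 0.22 = 0 (operand ≠ 0)
  not not ((not p1 → p2) ∧ ((p1 → not p1) ∨ p2)): Gödel ¬ of 0 = 1 (operand is 0)
  Gödel value = 1
Łukasiewicz evaluation:
  not p1: Łukasiewicz ¬ gives 1 − 0.23 = 0.77
  (not p1 → p2): min(1, 1 − 0.77 + 0.22) = 0.45
  not p1: Łukasiewicz ¬ gives 1 − 0.23 = 0.77
  (p1 → not p1): min(1, 1 − 0.23 + 0.77) = 1
  ((p1 → not p1) ∨ p2) = max(1, 0.22) = 1
  ((not p1 → p2) ∧ ((p1 → not p1) ∨ p2)) = min(0.45, 1) = 0.45
  not ((not p1 → p2) ∧ ((p1 → not p1) ∨ p2)): Łukasiewicz ¬ gives 1 − 0.45 = 0.55
  not not ((not p1 → p2) ∧ ((p1 → not p1) ∨ p2)): Łukasiewicz ¬ gives 1 − 0.55 = 0.45
  Łukasiewicz value = 0.45
Difference: 1 − 0.45 = 0.55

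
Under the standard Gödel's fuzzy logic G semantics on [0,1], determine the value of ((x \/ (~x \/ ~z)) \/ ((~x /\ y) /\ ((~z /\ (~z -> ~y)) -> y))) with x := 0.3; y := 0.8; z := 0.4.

0.30

~x: Gödel ¬ of 0.3 = 0 (operand ≠ 0)
~z: Gödel ¬ of 0.4 = 0 (operand ≠ 0)
(~x \/ ~z) = max(0, 0) = 0
(x \/ (~x \/ ~z)) = max(0.3, 0) = 0.3
~x: Gödel ¬ of 0.3 = 0 (operand ≠ 0)
(~x /\ y) = min(0, 0.8) = 0
~z: Gödel ¬ of 0.4 = 0 (operand ≠ 0)
~z: Gödel ¬ of 0.4 = 0 (operand ≠ 0)
~y: Gödel ¬ of 0.8 = 0 (operand ≠ 0)
(~z -> ~y): 0 ≤ 0, so result = 1
(~z /\ (~z -> ~y)) = min(0, 1) = 0
((~z /\ (~z -> ~y)) -> y): 0 ≤ 0.8, so result = 1
((~x /\ y) /\ ((~z /\ (~z -> ~y)) -> y)) = min(0, 1) = 0
((x \/ (~x \/ ~z)) \/ ((~x /\ y) /\ ((~z /\ (~z -> ~y)) -> y))) = max(0.3, 0) = 0.3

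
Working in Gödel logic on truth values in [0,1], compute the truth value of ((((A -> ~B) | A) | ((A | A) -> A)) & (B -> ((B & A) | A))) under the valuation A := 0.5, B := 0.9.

0.50

~B: Gödel ¬ of 0.9 = 0 (operand ≠ 0)
(A -> ~B): 0.5 > 0, so result = 0
((A -> ~B) | A) = max(0, 0.5) = 0.5
(A | A) = max(0.5, 0.5) = 0.5
((A | A) -> A): 0.5 ≤ 0.5, so result = 1
(((A -> ~B) | A) | ((A | A) -> A)) = max(0.5, 1) = 1
(B & A) = min(0.9, 0.5) = 0.5
((B & A) | A) = max(0.5, 0.5) = 0.5
(B -> ((B & A) | A)): 0.9 > 0.5, so result = 0.5
((((A -> ~B) | A) | ((A | A) -> A)) & (B -> ((B & A) | A))) = min(1, 0.5) = 0.5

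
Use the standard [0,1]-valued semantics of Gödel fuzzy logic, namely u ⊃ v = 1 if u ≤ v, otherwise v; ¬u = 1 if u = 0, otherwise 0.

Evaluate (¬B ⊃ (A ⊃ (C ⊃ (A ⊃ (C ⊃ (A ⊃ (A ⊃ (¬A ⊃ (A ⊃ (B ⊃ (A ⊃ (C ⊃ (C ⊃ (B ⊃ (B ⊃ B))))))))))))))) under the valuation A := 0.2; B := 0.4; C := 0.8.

¬B: Gödel ¬ of 0.4 = 0 (operand ≠ 0)
¬A: Gödel ¬ of 0.2 = 0 (operand ≠ 0)
(B ⊃ B): 0.4 ≤ 0.4, so result = 1
(B ⊃ (B ⊃ B)): 0.4 ≤ 1, so result = 1
(C ⊃ (B ⊃ (B ⊃ B))): 0.8 ≤ 1, so result = 1
(C ⊃ (C ⊃ (B ⊃ (B ⊃ B)))): 0.8 ≤ 1, so result = 1
(A ⊃ (C ⊃ (C ⊃ (B ⊃ (B ⊃ B))))): 0.2 ≤ 1, so result = 1
(B ⊃ (A ⊃ (C ⊃ (C ⊃ (B ⊃ (B ⊃ B)))))): 0.4 ≤ 1, so result = 1
(A ⊃ (B ⊃ (A ⊃ (C ⊃ (C ⊃ (B ⊃ (B ⊃ B))))))): 0.2 ≤ 1, so result = 1
(¬A ⊃ (A ⊃ (B ⊃ (A ⊃ (C ⊃ (C ⊃ (B ⊃ (B ⊃ B)))))))): 0 ≤ 1, so result = 1
(A ⊃ (¬A ⊃ (A ⊃ (B ⊃ (A ⊃ (C ⊃ (C ⊃ (B ⊃ (B ⊃ B))))))))): 0.2 ≤ 1, so result = 1
(A ⊃ (A ⊃ (¬A ⊃ (A ⊃ (B ⊃ (A ⊃ (C ⊃ (C ⊃ (B ⊃ (B ⊃ B)))))))))): 0.2 ≤ 1, so result = 1
(C ⊃ (A ⊃ (A ⊃ (¬A ⊃ (A ⊃ (B ⊃ (A ⊃ (C ⊃ (C ⊃ (B ⊃ (B ⊃ B))))))))))): 0.8 ≤ 1, so result = 1
(A ⊃ (C ⊃ (A ⊃ (A ⊃ (¬A ⊃ (A ⊃ (B ⊃ (A ⊃ (C ⊃ (C ⊃ (B ⊃ (B ⊃ B)))))))))))): 0.2 ≤ 1, so result = 1
(C ⊃ (A ⊃ (C ⊃ (A ⊃ (A ⊃ (¬A ⊃ (A ⊃ (B ⊃ (A ⊃ (C ⊃ (C ⊃ (B ⊃ (B ⊃ B))))))))))))): 0.8 ≤ 1, so result = 1
(A ⊃ (C ⊃ (A ⊃ (C ⊃ (A ⊃ (A ⊃ (¬A ⊃ (A ⊃ (B ⊃ (A ⊃ (C ⊃ (C ⊃ (B ⊃ (B ⊃ B)))))))))))))): 0.2 ≤ 1, so result = 1
(¬B ⊃ (A ⊃ (C ⊃ (A ⊃ (C ⊃ (A ⊃ (A ⊃ (¬A ⊃ (A ⊃ (B ⊃ (A ⊃ (C ⊃ (C ⊃ (B ⊃ (B ⊃ B))))))))))))))): 0 ≤ 1, so result = 1

1.00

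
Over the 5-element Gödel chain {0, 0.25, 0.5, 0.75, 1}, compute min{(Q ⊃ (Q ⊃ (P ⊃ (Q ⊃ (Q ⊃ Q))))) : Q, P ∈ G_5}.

Every assignment gives 1. For instance at Q = 0, P = 0:
  (Q ⊃ Q): 0 ≤ 0, so result = 1
  (Q ⊃ (Q ⊃ Q)): 0 ≤ 1, so result = 1
  (P ⊃ (Q ⊃ (Q ⊃ Q))): 0 ≤ 1, so result = 1
  (Q ⊃ (P ⊃ (Q ⊃ (Q ⊃ Q)))): 0 ≤ 1, so result = 1
  (Q ⊃ (Q ⊃ (P ⊃ (Q ⊃ (Q ⊃ Q))))): 0 ≤ 1, so result = 1
All 25 assignments give value 1 — the formula is a G_5-tautology.

1.00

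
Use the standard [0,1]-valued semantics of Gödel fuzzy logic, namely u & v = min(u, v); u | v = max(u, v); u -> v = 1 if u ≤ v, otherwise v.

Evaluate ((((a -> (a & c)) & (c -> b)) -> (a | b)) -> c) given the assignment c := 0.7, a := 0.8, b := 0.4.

0.70

(a & c) = min(0.8, 0.7) = 0.7
(a -> (a & c)): 0.8 > 0.7, so result = 0.7
(c -> b): 0.7 > 0.4, so result = 0.4
((a -> (a & c)) & (c -> b)) = min(0.7, 0.4) = 0.4
(a | b) = max(0.8, 0.4) = 0.8
(((a -> (a & c)) & (c -> b)) -> (a | b)): 0.4 ≤ 0.8, so result = 1
((((a -> (a & c)) & (c -> b)) -> (a | b)) -> c): 1 > 0.7, so result = 0.7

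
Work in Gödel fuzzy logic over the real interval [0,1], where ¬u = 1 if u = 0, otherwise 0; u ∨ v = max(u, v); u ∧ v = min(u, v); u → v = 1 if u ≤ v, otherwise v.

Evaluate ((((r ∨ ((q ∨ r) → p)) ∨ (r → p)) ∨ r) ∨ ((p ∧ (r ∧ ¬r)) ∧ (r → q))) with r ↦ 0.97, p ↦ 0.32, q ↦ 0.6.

(q ∨ r) = max(0.6, 0.97) = 0.97
((q ∨ r) → p): 0.97 > 0.32, so result = 0.32
(r ∨ ((q ∨ r) → p)) = max(0.97, 0.32) = 0.97
(r → p): 0.97 > 0.32, so result = 0.32
((r ∨ ((q ∨ r) → p)) ∨ (r → p)) = max(0.97, 0.32) = 0.97
(((r ∨ ((q ∨ r) → p)) ∨ (r → p)) ∨ r) = max(0.97, 0.97) = 0.97
¬r: Gödel ¬ of 0.97 = 0 (operand ≠ 0)
(r ∧ ¬r) = min(0.97, 0) = 0
(p ∧ (r ∧ ¬r)) = min(0.32, 0) = 0
(r → q): 0.97 > 0.6, so result = 0.6
((p ∧ (r ∧ ¬r)) ∧ (r → q)) = min(0, 0.6) = 0
((((r ∨ ((q ∨ r) → p)) ∨ (r → p)) ∨ r) ∨ ((p ∧ (r ∧ ¬r)) ∧ (r → q))) = max(0.97, 0) = 0.97

0.97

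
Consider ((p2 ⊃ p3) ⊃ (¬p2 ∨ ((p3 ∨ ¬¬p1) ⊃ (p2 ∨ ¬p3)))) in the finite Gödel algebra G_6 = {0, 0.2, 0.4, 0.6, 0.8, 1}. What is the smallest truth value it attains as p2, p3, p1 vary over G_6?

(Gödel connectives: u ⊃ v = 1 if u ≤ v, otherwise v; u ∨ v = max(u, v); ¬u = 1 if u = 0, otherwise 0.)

0.20

The minimum is attained at p2 = 0.2, p3 = 0.2, p1 = 0.2:
  (p2 ⊃ p3): 0.2 ≤ 0.2, so result = 1
  ¬p2: Gödel ¬ of 0.2 = 0 (operand ≠ 0)
  ¬p1: Gödel ¬ of 0.2 = 0 (operand ≠ 0)
  ¬¬p1: Gödel ¬ of 0 = 1 (operand is 0)
  (p3 ∨ ¬¬p1) = max(0.2, 1) = 1
  ¬p3: Gödel ¬ of 0.2 = 0 (operand ≠ 0)
  (p2 ∨ ¬p3) = max(0.2, 0) = 0.2
  ((p3 ∨ ¬¬p1) ⊃ (p2 ∨ ¬p3)): 1 > 0.2, so result = 0.2
  (¬p2 ∨ ((p3 ∨ ¬¬p1) ⊃ (p2 ∨ ¬p3))) = max(0, 0.2) = 0.2
  ((p2 ⊃ p3) ⊃ (¬p2 ∨ ((p3 ∨ ¬¬p1) ⊃ (p2 ∨ ¬p3)))): 1 > 0.2, so result = 0.2
Checking all 216 assignments confirms none give a value below 0.20.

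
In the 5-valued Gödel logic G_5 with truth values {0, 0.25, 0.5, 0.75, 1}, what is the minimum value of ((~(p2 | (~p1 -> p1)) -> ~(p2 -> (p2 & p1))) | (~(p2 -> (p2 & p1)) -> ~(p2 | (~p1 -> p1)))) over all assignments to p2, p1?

1.00

Every assignment gives 1. For instance at p2 = 0, p1 = 0:
  ~p1: Gödel ¬ of 0 = 1 (operand is 0)
  (~p1 -> p1): 1 > 0, so result = 0
  (p2 | (~p1 -> p1)) = max(0, 0) = 0
  ~(p2 | (~p1 -> p1)): Gödel ¬ of 0 = 1 (operand is 0)
  (p2 & p1) = min(0, 0) = 0
  (p2 -> (p2 & p1)): 0 ≤ 0, so result = 1
  ~(p2 -> (p2 & p1)): Gödel ¬ of 1 = 0 (operand ≠ 0)
  (~(p2 | (~p1 -> p1)) -> ~(p2 -> (p2 & p1))): 1 > 0, so result = 0
  (p2 & p1) = min(0, 0) = 0
  (p2 -> (p2 & p1)): 0 ≤ 0, so result = 1
  ~(p2 -> (p2 & p1)): Gödel ¬ of 1 = 0 (operand ≠ 0)
  ~p1: Gödel ¬ of 0 = 1 (operand is 0)
  (~p1 -> p1): 1 > 0, so result = 0
  (p2 | (~p1 -> p1)) = max(0, 0) = 0
  ~(p2 | (~p1 -> p1)): Gödel ¬ of 0 = 1 (operand is 0)
  (~(p2 -> (p2 & p1)) -> ~(p2 | (~p1 -> p1))): 0 ≤ 1, so result = 1
  ((~(p2 | (~p1 -> p1)) -> ~(p2 -> (p2 & p1))) | (~(p2 -> (p2 & p1)) -> ~(p2 | (~p1 -> p1)))) = max(0, 1) = 1
All 25 assignments give value 1 — the formula is a G_5-tautology.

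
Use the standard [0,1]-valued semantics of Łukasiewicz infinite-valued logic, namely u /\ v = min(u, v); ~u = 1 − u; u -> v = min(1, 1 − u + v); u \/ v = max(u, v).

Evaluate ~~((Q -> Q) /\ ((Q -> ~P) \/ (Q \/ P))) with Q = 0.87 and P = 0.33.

0.87

(Q -> Q): min(1, 1 − 0.87 + 0.87) = 1
~P: Łukasiewicz ¬ gives 1 − 0.33 = 0.67
(Q -> ~P): min(1, 1 − 0.87 + 0.67) = 0.8
(Q \/ P) = max(0.87, 0.33) = 0.87
((Q -> ~P) \/ (Q \/ P)) = max(0.8, 0.87) = 0.87
((Q -> Q) /\ ((Q -> ~P) \/ (Q \/ P))) = min(1, 0.87) = 0.87
~((Q -> Q) /\ ((Q -> ~P) \/ (Q \/ P))): Łukasiewicz ¬ gives 1 − 0.87 = 0.13
~~((Q -> Q) /\ ((Q -> ~P) \/ (Q \/ P))): Łukasiewicz ¬ gives 1 − 0.13 = 0.87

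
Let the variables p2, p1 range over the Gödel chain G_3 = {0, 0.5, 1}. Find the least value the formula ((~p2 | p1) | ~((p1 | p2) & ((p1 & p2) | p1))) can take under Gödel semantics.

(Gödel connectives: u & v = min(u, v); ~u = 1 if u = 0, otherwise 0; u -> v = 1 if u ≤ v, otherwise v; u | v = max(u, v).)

The minimum is attained at p2 = 0.5, p1 = 0.5:
  ~p2: Gödel ¬ of 0.5 = 0 (operand ≠ 0)
  (~p2 | p1) = max(0, 0.5) = 0.5
  (p1 | p2) = max(0.5, 0.5) = 0.5
  (p1 & p2) = min(0.5, 0.5) = 0.5
  ((p1 & p2) | p1) = max(0.5, 0.5) = 0.5
  ((p1 | p2) & ((p1 & p2) | p1)) = min(0.5, 0.5) = 0.5
  ~((p1 | p2) & ((p1 & p2) | p1)): Gödel ¬ of 0.5 = 0 (operand ≠ 0)
  ((~p2 | p1) | ~((p1 | p2) & ((p1 & p2) | p1))) = max(0.5, 0) = 0.5
Checking all 9 assignments confirms none give a value below 0.50.

0.50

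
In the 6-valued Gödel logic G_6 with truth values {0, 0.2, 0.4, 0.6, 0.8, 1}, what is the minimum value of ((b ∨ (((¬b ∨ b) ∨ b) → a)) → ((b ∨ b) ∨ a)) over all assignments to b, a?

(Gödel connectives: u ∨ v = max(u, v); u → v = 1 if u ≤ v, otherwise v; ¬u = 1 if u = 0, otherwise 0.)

The minimum is attained at b = 0.2, a = 0.2:
  ¬b: Gödel ¬ of 0.2 = 0 (operand ≠ 0)
  (¬b ∨ b) = max(0, 0.2) = 0.2
  ((¬b ∨ b) ∨ b) = max(0.2, 0.2) = 0.2
  (((¬b ∨ b) ∨ b) → a): 0.2 ≤ 0.2, so result = 1
  (b ∨ (((¬b ∨ b) ∨ b) → a)) = max(0.2, 1) = 1
  (b ∨ b) = max(0.2, 0.2) = 0.2
  ((b ∨ b) ∨ a) = max(0.2, 0.2) = 0.2
  ((b ∨ (((¬b ∨ b) ∨ b) → a)) → ((b ∨ b) ∨ a)): 1 > 0.2, so result = 0.2
Checking all 36 assignments confirms none give a value below 0.20.

0.20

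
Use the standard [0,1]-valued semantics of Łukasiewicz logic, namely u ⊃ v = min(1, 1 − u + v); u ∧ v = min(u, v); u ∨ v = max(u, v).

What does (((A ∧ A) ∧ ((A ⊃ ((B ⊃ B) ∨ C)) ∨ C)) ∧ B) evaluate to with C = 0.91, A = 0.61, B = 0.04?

(A ∧ A) = min(0.61, 0.61) = 0.61
(B ⊃ B): min(1, 1 − 0.04 + 0.04) = 1
((B ⊃ B) ∨ C) = max(1, 0.91) = 1
(A ⊃ ((B ⊃ B) ∨ C)): min(1, 1 − 0.61 + 1) = 1
((A ⊃ ((B ⊃ B) ∨ C)) ∨ C) = max(1, 0.91) = 1
((A ∧ A) ∧ ((A ⊃ ((B ⊃ B) ∨ C)) ∨ C)) = min(0.61, 1) = 0.61
(((A ∧ A) ∧ ((A ⊃ ((B ⊃ B) ∨ C)) ∨ C)) ∧ B) = min(0.61, 0.04) = 0.04

0.04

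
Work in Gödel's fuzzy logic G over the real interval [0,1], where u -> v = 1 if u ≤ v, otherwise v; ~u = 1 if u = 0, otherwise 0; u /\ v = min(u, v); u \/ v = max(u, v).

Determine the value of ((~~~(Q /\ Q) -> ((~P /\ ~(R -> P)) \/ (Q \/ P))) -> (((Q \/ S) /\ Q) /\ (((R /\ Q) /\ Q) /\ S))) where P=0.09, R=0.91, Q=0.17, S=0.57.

(Q /\ Q) = min(0.17, 0.17) = 0.17
~(Q /\ Q): Gödel ¬ of 0.17 = 0 (operand ≠ 0)
~~(Q /\ Q): Gödel ¬ of 0 = 1 (operand is 0)
~~~(Q /\ Q): Gödel ¬ of 1 = 0 (operand ≠ 0)
~P: Gödel ¬ of 0.09 = 0 (operand ≠ 0)
(R -> P): 0.91 > 0.09, so result = 0.09
~(R -> P): Gödel ¬ of 0.09 = 0 (operand ≠ 0)
(~P /\ ~(R -> P)) = min(0, 0) = 0
(Q \/ P) = max(0.17, 0.09) = 0.17
((~P /\ ~(R -> P)) \/ (Q \/ P)) = max(0, 0.17) = 0.17
(~~~(Q /\ Q) -> ((~P /\ ~(R -> P)) \/ (Q \/ P))): 0 ≤ 0.17, so result = 1
(Q \/ S) = max(0.17, 0.57) = 0.57
((Q \/ S) /\ Q) = min(0.57, 0.17) = 0.17
(R /\ Q) = min(0.91, 0.17) = 0.17
((R /\ Q) /\ Q) = min(0.17, 0.17) = 0.17
(((R /\ Q) /\ Q) /\ S) = min(0.17, 0.57) = 0.17
(((Q \/ S) /\ Q) /\ (((R /\ Q) /\ Q) /\ S)) = min(0.17, 0.17) = 0.17
((~~~(Q /\ Q) -> ((~P /\ ~(R -> P)) \/ (Q \/ P))) -> (((Q \/ S) /\ Q) /\ (((R /\ Q) /\ Q) /\ S))): 1 > 0.17, so result = 0.17

0.17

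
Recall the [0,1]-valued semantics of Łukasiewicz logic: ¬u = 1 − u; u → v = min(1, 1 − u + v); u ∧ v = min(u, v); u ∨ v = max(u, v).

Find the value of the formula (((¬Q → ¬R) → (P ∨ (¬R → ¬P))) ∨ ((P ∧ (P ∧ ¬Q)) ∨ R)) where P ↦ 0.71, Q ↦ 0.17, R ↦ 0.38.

0.92

¬Q: Łukasiewicz ¬ gives 1 − 0.17 = 0.83
¬R: Łukasiewicz ¬ gives 1 − 0.38 = 0.62
(¬Q → ¬R): min(1, 1 − 0.83 + 0.62) = 0.79
¬R: Łukasiewicz ¬ gives 1 − 0.38 = 0.62
¬P: Łukasiewicz ¬ gives 1 − 0.71 = 0.29
(¬R → ¬P): min(1, 1 − 0.62 + 0.29) = 0.67
(P ∨ (¬R → ¬P)) = max(0.71, 0.67) = 0.71
((¬Q → ¬R) → (P ∨ (¬R → ¬P))): min(1, 1 − 0.79 + 0.71) = 0.92
¬Q: Łukasiewicz ¬ gives 1 − 0.17 = 0.83
(P ∧ ¬Q) = min(0.71, 0.83) = 0.71
(P ∧ (P ∧ ¬Q)) = min(0.71, 0.71) = 0.71
((P ∧ (P ∧ ¬Q)) ∨ R) = max(0.71, 0.38) = 0.71
(((¬Q → ¬R) → (P ∨ (¬R → ¬P))) ∨ ((P ∧ (P ∧ ¬Q)) ∨ R)) = max(0.92, 0.71) = 0.92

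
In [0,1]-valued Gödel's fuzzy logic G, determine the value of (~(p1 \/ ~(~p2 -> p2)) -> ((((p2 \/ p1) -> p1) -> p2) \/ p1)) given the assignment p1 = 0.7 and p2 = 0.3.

~p2: Gödel ¬ of 0.3 = 0 (operand ≠ 0)
(~p2 -> p2): 0 ≤ 0.3, so result = 1
~(~p2 -> p2): Gödel ¬ of 1 = 0 (operand ≠ 0)
(p1 \/ ~(~p2 -> p2)) = max(0.7, 0) = 0.7
~(p1 \/ ~(~p2 -> p2)): Gödel ¬ of 0.7 = 0 (operand ≠ 0)
(p2 \/ p1) = max(0.3, 0.7) = 0.7
((p2 \/ p1) -> p1): 0.7 ≤ 0.7, so result = 1
(((p2 \/ p1) -> p1) -> p2): 1 > 0.3, so result = 0.3
((((p2 \/ p1) -> p1) -> p2) \/ p1) = max(0.3, 0.7) = 0.7
(~(p1 \/ ~(~p2 -> p2)) -> ((((p2 \/ p1) -> p1) -> p2) \/ p1)): 0 ≤ 0.7, so result = 1

1.00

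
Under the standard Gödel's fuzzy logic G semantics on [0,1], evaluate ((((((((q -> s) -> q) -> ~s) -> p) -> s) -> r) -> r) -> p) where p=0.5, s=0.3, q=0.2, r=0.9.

0.50

(q -> s): 0.2 ≤ 0.3, so result = 1
((q -> s) -> q): 1 > 0.2, so result = 0.2
~s: Gödel ¬ of 0.3 = 0 (operand ≠ 0)
(((q -> s) -> q) -> ~s): 0.2 > 0, so result = 0
((((q -> s) -> q) -> ~s) -> p): 0 ≤ 0.5, so result = 1
(((((q -> s) -> q) -> ~s) -> p) -> s): 1 > 0.3, so result = 0.3
((((((q -> s) -> q) -> ~s) -> p) -> s) -> r): 0.3 ≤ 0.9, so result = 1
(((((((q -> s) -> q) -> ~s) -> p) -> s) -> r) -> r): 1 > 0.9, so result = 0.9
((((((((q -> s) -> q) -> ~s) -> p) -> s) -> r) -> r) -> p): 0.9 > 0.5, so result = 0.5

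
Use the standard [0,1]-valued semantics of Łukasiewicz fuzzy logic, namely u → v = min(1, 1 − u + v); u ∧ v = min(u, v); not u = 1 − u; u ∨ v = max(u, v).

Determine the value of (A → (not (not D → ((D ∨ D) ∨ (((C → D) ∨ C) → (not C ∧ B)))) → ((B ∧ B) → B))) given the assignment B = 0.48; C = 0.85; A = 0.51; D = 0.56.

1.00

not D: Łukasiewicz ¬ gives 1 − 0.56 = 0.44
(D ∨ D) = max(0.56, 0.56) = 0.56
(C → D): min(1, 1 − 0.85 + 0.56) = 0.71
((C → D) ∨ C) = max(0.71, 0.85) = 0.85
not C: Łukasiewicz ¬ gives 1 − 0.85 = 0.15
(not C ∧ B) = min(0.15, 0.48) = 0.15
(((C → D) ∨ C) → (not C ∧ B)): min(1, 1 − 0.85 + 0.15) = 0.3
((D ∨ D) ∨ (((C → D) ∨ C) → (not C ∧ B))) = max(0.56, 0.3) = 0.56
(not D → ((D ∨ D) ∨ (((C → D) ∨ C) → (not C ∧ B)))): min(1, 1 − 0.44 + 0.56) = 1
not (not D → ((D ∨ D) ∨ (((C → D) ∨ C) → (not C ∧ B)))): Łukasiewicz ¬ gives 1 − 1 = 0
(B ∧ B) = min(0.48, 0.48) = 0.48
((B ∧ B) → B): min(1, 1 − 0.48 + 0.48) = 1
(not (not D → ((D ∨ D) ∨ (((C → D) ∨ C) → (not C ∧ B)))) → ((B ∧ B) → B)): min(1, 1 − 0 + 1) = 1
(A → (not (not D → ((D ∨ D) ∨ (((C → D) ∨ C) → (not C ∧ B)))) → ((B ∧ B) → B))): min(1, 1 − 0.51 + 1) = 1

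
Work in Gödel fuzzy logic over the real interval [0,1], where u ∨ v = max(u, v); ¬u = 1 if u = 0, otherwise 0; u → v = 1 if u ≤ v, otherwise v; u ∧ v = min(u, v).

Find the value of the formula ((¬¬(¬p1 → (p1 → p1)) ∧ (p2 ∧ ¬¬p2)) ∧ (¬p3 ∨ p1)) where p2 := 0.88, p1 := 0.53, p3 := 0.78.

¬p1: Gödel ¬ of 0.53 = 0 (operand ≠ 0)
(p1 → p1): 0.53 ≤ 0.53, so result = 1
(¬p1 → (p1 → p1)): 0 ≤ 1, so result = 1
¬(¬p1 → (p1 → p1)): Gödel ¬ of 1 = 0 (operand ≠ 0)
¬¬(¬p1 → (p1 → p1)): Gödel ¬ of 0 = 1 (operand is 0)
¬p2: Gödel ¬ of 0.88 = 0 (operand ≠ 0)
¬¬p2: Gödel ¬ of 0 = 1 (operand is 0)
(p2 ∧ ¬¬p2) = min(0.88, 1) = 0.88
(¬¬(¬p1 → (p1 → p1)) ∧ (p2 ∧ ¬¬p2)) = min(1, 0.88) = 0.88
¬p3: Gödel ¬ of 0.78 = 0 (operand ≠ 0)
(¬p3 ∨ p1) = max(0, 0.53) = 0.53
((¬¬(¬p1 → (p1 → p1)) ∧ (p2 ∧ ¬¬p2)) ∧ (¬p3 ∨ p1)) = min(0.88, 0.53) = 0.53

0.53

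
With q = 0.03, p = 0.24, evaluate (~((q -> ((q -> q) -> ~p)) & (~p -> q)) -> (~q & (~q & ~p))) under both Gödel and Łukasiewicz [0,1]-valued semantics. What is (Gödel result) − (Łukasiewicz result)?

-1.00

Gödel evaluation:
  (q -> q): 0.03 ≤ 0.03, so result = 1
  ~p: Gödel ¬ of 0.24 = 0 (operand ≠ 0)
  ((q -> q) -> ~p): 1 > 0, so result = 0
  (q -> ((q -> q) -> ~p)): 0.03 > 0, so result = 0
  ~p: Gödel ¬ of 0.24 = 0 (operand ≠ 0)
  (~p -> q): 0 ≤ 0.03, so result = 1
  ((q -> ((q -> q) -> ~p)) & (~p -> q)) = min(0, 1) = 0
  ~((q -> ((q -> q) -> ~p)) & (~p -> q)): Gödel ¬ of 0 = 1 (operand is 0)
  ~q: Gödel ¬ of 0.03 = 0 (operand ≠ 0)
  ~q: Gödel ¬ of 0.03 = 0 (operand ≠ 0)
  ~p: Gödel ¬ of 0.24 = 0 (operand ≠ 0)
  (~q & ~p) = min(0, 0) = 0
  (~q & (~q & ~p)) = min(0, 0) = 0
  (~((q -> ((q -> q) -> ~p)) & (~p -> q)) -> (~q & (~q & ~p))): 1 > 0, so result = 0
  Gödel value = 0
Łukasiewicz evaluation:
  (q -> q): min(1, 1 − 0.03 + 0.03) = 1
  ~p: Łukasiewicz ¬ gives 1 − 0.24 = 0.76
  ((q -> q) -> ~p): min(1, 1 − 1 + 0.76) = 0.76
  (q -> ((q -> q) -> ~p)): min(1, 1 − 0.03 + 0.76) = 1
  ~p: Łukasiewicz ¬ gives 1 − 0.24 = 0.76
  (~p -> q): min(1, 1 − 0.76 + 0.03) = 0.27
  ((q -> ((q -> q) -> ~p)) & (~p -> q)) = min(1, 0.27) = 0.27
  ~((q -> ((q -> q) -> ~p)) & (~p -> q)): Łukasiewicz ¬ gives 1 − 0.27 = 0.73
  ~q: Łukasiewicz ¬ gives 1 − 0.03 = 0.97
  ~q: Łukasiewicz ¬ gives 1 − 0.03 = 0.97
  ~p: Łukasiewicz ¬ gives 1 − 0.24 = 0.76
  (~q & ~p) = min(0.97, 0.76) = 0.76
  (~q & (~q & ~p)) = min(0.97, 0.76) = 0.76
  (~((q -> ((q -> q) -> ~p)) & (~p -> q)) -> (~q & (~q & ~p))): min(1, 1 − 0.73 + 0.76) = 1
  Łukasiewicz value = 1
Difference: 0 − 1 = -1.00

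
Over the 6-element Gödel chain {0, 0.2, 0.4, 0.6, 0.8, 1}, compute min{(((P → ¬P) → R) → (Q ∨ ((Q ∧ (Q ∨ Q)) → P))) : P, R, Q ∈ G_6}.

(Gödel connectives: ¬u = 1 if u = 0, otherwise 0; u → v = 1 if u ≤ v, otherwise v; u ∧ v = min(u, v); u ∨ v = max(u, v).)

The minimum is attained at P = 0, R = 0.4, Q = 0.2:
  ¬P: Gödel ¬ of 0 = 1 (operand is 0)
  (P → ¬P): 0 ≤ 1, so result = 1
  ((P → ¬P) → R): 1 > 0.4, so result = 0.4
  (Q ∨ Q) = max(0.2, 0.2) = 0.2
  (Q ∧ (Q ∨ Q)) = min(0.2, 0.2) = 0.2
  ((Q ∧ (Q ∨ Q)) → P): 0.2 > 0, so result = 0
  (Q ∨ ((Q ∧ (Q ∨ Q)) → P)) = max(0.2, 0) = 0.2
  (((P → ¬P) → R) → (Q ∨ ((Q ∧ (Q ∨ Q)) → P))): 0.4 > 0.2, so result = 0.2
Checking all 216 assignments confirms none give a value below 0.20.

0.20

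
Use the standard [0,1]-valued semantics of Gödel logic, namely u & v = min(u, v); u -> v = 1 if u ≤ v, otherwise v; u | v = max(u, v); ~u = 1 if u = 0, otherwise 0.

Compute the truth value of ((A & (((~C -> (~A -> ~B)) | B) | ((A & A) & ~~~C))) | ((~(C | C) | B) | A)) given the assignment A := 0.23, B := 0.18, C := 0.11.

0.23

~C: Gödel ¬ of 0.11 = 0 (operand ≠ 0)
~A: Gödel ¬ of 0.23 = 0 (operand ≠ 0)
~B: Gödel ¬ of 0.18 = 0 (operand ≠ 0)
(~A -> ~B): 0 ≤ 0, so result = 1
(~C -> (~A -> ~B)): 0 ≤ 1, so result = 1
((~C -> (~A -> ~B)) | B) = max(1, 0.18) = 1
(A & A) = min(0.23, 0.23) = 0.23
~C: Gödel ¬ of 0.11 = 0 (operand ≠ 0)
~~C: Gödel ¬ of 0 = 1 (operand is 0)
~~~C: Gödel ¬ of 1 = 0 (operand ≠ 0)
((A & A) & ~~~C) = min(0.23, 0) = 0
(((~C -> (~A -> ~B)) | B) | ((A & A) & ~~~C)) = max(1, 0) = 1
(A & (((~C -> (~A -> ~B)) | B) | ((A & A) & ~~~C))) = min(0.23, 1) = 0.23
(C | C) = max(0.11, 0.11) = 0.11
~(C | C): Gödel ¬ of 0.11 = 0 (operand ≠ 0)
(~(C | C) | B) = max(0, 0.18) = 0.18
((~(C | C) | B) | A) = max(0.18, 0.23) = 0.23
((A & (((~C -> (~A -> ~B)) | B) | ((A & A) & ~~~C))) | ((~(C | C) | B) | A)) = max(0.23, 0.23) = 0.23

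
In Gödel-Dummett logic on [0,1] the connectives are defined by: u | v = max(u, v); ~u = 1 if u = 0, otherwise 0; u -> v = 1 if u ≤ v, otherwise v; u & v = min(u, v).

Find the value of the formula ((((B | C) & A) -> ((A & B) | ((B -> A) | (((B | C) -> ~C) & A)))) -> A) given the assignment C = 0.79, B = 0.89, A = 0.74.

0.74

(B | C) = max(0.89, 0.79) = 0.89
((B | C) & A) = min(0.89, 0.74) = 0.74
(A & B) = min(0.74, 0.89) = 0.74
(B -> A): 0.89 > 0.74, so result = 0.74
(B | C) = max(0.89, 0.79) = 0.89
~C: Gödel ¬ of 0.79 = 0 (operand ≠ 0)
((B | C) -> ~C): 0.89 > 0, so result = 0
(((B | C) -> ~C) & A) = min(0, 0.74) = 0
((B -> A) | (((B | C) -> ~C) & A)) = max(0.74, 0) = 0.74
((A & B) | ((B -> A) | (((B | C) -> ~C) & A))) = max(0.74, 0.74) = 0.74
(((B | C) & A) -> ((A & B) | ((B -> A) | (((B | C) -> ~C) & A)))): 0.74 ≤ 0.74, so result = 1
((((B | C) & A) -> ((A & B) | ((B -> A) | (((B | C) -> ~C) & A)))) -> A): 1 > 0.74, so result = 0.74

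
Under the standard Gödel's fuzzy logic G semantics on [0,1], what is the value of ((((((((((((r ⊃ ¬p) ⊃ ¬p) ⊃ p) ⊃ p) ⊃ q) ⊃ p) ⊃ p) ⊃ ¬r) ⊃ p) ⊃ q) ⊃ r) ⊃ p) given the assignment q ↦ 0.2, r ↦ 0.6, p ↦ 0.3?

0.30

¬p: Gödel ¬ of 0.3 = 0 (operand ≠ 0)
(r ⊃ ¬p): 0.6 > 0, so result = 0
¬p: Gödel ¬ of 0.3 = 0 (operand ≠ 0)
((r ⊃ ¬p) ⊃ ¬p): 0 ≤ 0, so result = 1
(((r ⊃ ¬p) ⊃ ¬p) ⊃ p): 1 > 0.3, so result = 0.3
((((r ⊃ ¬p) ⊃ ¬p) ⊃ p) ⊃ p): 0.3 ≤ 0.3, so result = 1
(((((r ⊃ ¬p) ⊃ ¬p) ⊃ p) ⊃ p) ⊃ q): 1 > 0.2, so result = 0.2
((((((r ⊃ ¬p) ⊃ ¬p) ⊃ p) ⊃ p) ⊃ q) ⊃ p): 0.2 ≤ 0.3, so result = 1
(((((((r ⊃ ¬p) ⊃ ¬p) ⊃ p) ⊃ p) ⊃ q) ⊃ p) ⊃ p): 1 > 0.3, so result = 0.3
¬r: Gödel ¬ of 0.6 = 0 (operand ≠ 0)
((((((((r ⊃ ¬p) ⊃ ¬p) ⊃ p) ⊃ p) ⊃ q) ⊃ p) ⊃ p) ⊃ ¬r): 0.3 > 0, so result = 0
(((((((((r ⊃ ¬p) ⊃ ¬p) ⊃ p) ⊃ p) ⊃ q) ⊃ p) ⊃ p) ⊃ ¬r) ⊃ p): 0 ≤ 0.3, so result = 1
((((((((((r ⊃ ¬p) ⊃ ¬p) ⊃ p) ⊃ p) ⊃ q) ⊃ p) ⊃ p) ⊃ ¬r) ⊃ p) ⊃ q): 1 > 0.2, so result = 0.2
(((((((((((r ⊃ ¬p) ⊃ ¬p) ⊃ p) ⊃ p) ⊃ q) ⊃ p) ⊃ p) ⊃ ¬r) ⊃ p) ⊃ q) ⊃ r): 0.2 ≤ 0.6, so result = 1
((((((((((((r ⊃ ¬p) ⊃ ¬p) ⊃ p) ⊃ p) ⊃ q) ⊃ p) ⊃ p) ⊃ ¬r) ⊃ p) ⊃ q) ⊃ r) ⊃ p): 1 > 0.3, so result = 0.3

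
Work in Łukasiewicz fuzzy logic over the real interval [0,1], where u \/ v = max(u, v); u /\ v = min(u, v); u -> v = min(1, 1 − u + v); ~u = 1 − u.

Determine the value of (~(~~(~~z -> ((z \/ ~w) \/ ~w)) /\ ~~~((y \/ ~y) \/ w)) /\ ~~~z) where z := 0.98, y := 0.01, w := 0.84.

~z: Łukasiewicz ¬ gives 1 − 0.98 = 0.02
~~z: Łukasiewicz ¬ gives 1 − 0.02 = 0.98
~w: Łukasiewicz ¬ gives 1 − 0.84 = 0.16
(z \/ ~w) = max(0.98, 0.16) = 0.98
~w: Łukasiewicz ¬ gives 1 − 0.84 = 0.16
((z \/ ~w) \/ ~w) = max(0.98, 0.16) = 0.98
(~~z -> ((z \/ ~w) \/ ~w)): min(1, 1 − 0.98 + 0.98) = 1
~(~~z -> ((z \/ ~w) \/ ~w)): Łukasiewicz ¬ gives 1 − 1 = 0
~~(~~z -> ((z \/ ~w) \/ ~w)): Łukasiewicz ¬ gives 1 − 0 = 1
~y: Łukasiewicz ¬ gives 1 − 0.01 = 0.99
(y \/ ~y) = max(0.01, 0.99) = 0.99
((y \/ ~y) \/ w) = max(0.99, 0.84) = 0.99
~((y \/ ~y) \/ w): Łukasiewicz ¬ gives 1 − 0.99 = 0.01
~~((y \/ ~y) \/ w): Łukasiewicz ¬ gives 1 − 0.01 = 0.99
~~~((y \/ ~y) \/ w): Łukasiewicz ¬ gives 1 − 0.99 = 0.01
(~~(~~z -> ((z \/ ~w) \/ ~w)) /\ ~~~((y \/ ~y) \/ w)) = min(1, 0.01) = 0.01
~(~~(~~z -> ((z \/ ~w) \/ ~w)) /\ ~~~((y \/ ~y) \/ w)): Łukasiewicz ¬ gives 1 − 0.01 = 0.99
~z: Łukasiewicz ¬ gives 1 − 0.98 = 0.02
~~z: Łukasiewicz ¬ gives 1 − 0.02 = 0.98
~~~z: Łukasiewicz ¬ gives 1 − 0.98 = 0.02
(~(~~(~~z -> ((z \/ ~w) \/ ~w)) /\ ~~~((y \/ ~y) \/ w)) /\ ~~~z) = min(0.99, 0.02) = 0.02

0.02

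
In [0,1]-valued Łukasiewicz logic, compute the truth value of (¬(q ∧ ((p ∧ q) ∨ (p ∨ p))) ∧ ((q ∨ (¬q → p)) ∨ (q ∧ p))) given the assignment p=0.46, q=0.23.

(p ∧ q) = min(0.46, 0.23) = 0.23
(p ∨ p) = max(0.46, 0.46) = 0.46
((p ∧ q) ∨ (p ∨ p)) = max(0.23, 0.46) = 0.46
(q ∧ ((p ∧ q) ∨ (p ∨ p))) = min(0.23, 0.46) = 0.23
¬(q ∧ ((p ∧ q) ∨ (p ∨ p))): Łukasiewicz ¬ gives 1 − 0.23 = 0.77
¬q: Łukasiewicz ¬ gives 1 − 0.23 = 0.77
(¬q → p): min(1, 1 − 0.77 + 0.46) = 0.69
(q ∨ (¬q → p)) = max(0.23, 0.69) = 0.69
(q ∧ p) = min(0.23, 0.46) = 0.23
((q ∨ (¬q → p)) ∨ (q ∧ p)) = max(0.69, 0.23) = 0.69
(¬(q ∧ ((p ∧ q) ∨ (p ∨ p))) ∧ ((q ∨ (¬q → p)) ∨ (q ∧ p))) = min(0.77, 0.69) = 0.69

0.69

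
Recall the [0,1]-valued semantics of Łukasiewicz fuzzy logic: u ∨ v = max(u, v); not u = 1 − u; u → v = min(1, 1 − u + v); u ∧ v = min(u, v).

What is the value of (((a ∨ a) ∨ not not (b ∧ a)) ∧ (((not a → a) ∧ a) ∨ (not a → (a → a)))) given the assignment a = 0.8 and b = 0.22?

0.80

(a ∨ a) = max(0.8, 0.8) = 0.8
(b ∧ a) = min(0.22, 0.8) = 0.22
not (b ∧ a): Łukasiewicz ¬ gives 1 − 0.22 = 0.78
not not (b ∧ a): Łukasiewicz ¬ gives 1 − 0.78 = 0.22
((a ∨ a) ∨ not not (b ∧ a)) = max(0.8, 0.22) = 0.8
not a: Łukasiewicz ¬ gives 1 − 0.8 = 0.2
(not a → a): min(1, 1 − 0.2 + 0.8) = 1
((not a → a) ∧ a) = min(1, 0.8) = 0.8
not a: Łukasiewicz ¬ gives 1 − 0.8 = 0.2
(a → a): min(1, 1 − 0.8 + 0.8) = 1
(not a → (a → a)): min(1, 1 − 0.2 + 1) = 1
(((not a → a) ∧ a) ∨ (not a → (a → a))) = max(0.8, 1) = 1
(((a ∨ a) ∨ not not (b ∧ a)) ∧ (((not a → a) ∧ a) ∨ (not a → (a → a)))) = min(0.8, 1) = 0.8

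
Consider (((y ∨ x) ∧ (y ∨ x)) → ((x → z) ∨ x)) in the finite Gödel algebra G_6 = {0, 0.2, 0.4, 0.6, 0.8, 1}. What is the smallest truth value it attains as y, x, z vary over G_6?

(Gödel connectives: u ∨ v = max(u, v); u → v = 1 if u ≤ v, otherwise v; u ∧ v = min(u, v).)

The minimum is attained at y = 0.4, x = 0.2, z = 0:
  (y ∨ x) = max(0.4, 0.2) = 0.4
  (y ∨ x) = max(0.4, 0.2) = 0.4
  ((y ∨ x) ∧ (y ∨ x)) = min(0.4, 0.4) = 0.4
  (x → z): 0.2 > 0, so result = 0
  ((x → z) ∨ x) = max(0, 0.2) = 0.2
  (((y ∨ x) ∧ (y ∨ x)) → ((x → z) ∨ x)): 0.4 > 0.2, so result = 0.2
Checking all 216 assignments confirms none give a value below 0.20.

0.20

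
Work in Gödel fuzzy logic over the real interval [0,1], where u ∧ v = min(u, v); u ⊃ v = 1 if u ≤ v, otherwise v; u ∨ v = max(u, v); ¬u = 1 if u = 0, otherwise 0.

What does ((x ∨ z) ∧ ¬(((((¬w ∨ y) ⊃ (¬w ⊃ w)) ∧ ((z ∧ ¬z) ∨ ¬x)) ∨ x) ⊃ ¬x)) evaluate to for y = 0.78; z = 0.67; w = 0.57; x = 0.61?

(x ∨ z) = max(0.61, 0.67) = 0.67
¬w: Gödel ¬ of 0.57 = 0 (operand ≠ 0)
(¬w ∨ y) = max(0, 0.78) = 0.78
¬w: Gödel ¬ of 0.57 = 0 (operand ≠ 0)
(¬w ⊃ w): 0 ≤ 0.57, so result = 1
((¬w ∨ y) ⊃ (¬w ⊃ w)): 0.78 ≤ 1, so result = 1
¬z: Gödel ¬ of 0.67 = 0 (operand ≠ 0)
(z ∧ ¬z) = min(0.67, 0) = 0
¬x: Gödel ¬ of 0.61 = 0 (operand ≠ 0)
((z ∧ ¬z) ∨ ¬x) = max(0, 0) = 0
(((¬w ∨ y) ⊃ (¬w ⊃ w)) ∧ ((z ∧ ¬z) ∨ ¬x)) = min(1, 0) = 0
((((¬w ∨ y) ⊃ (¬w ⊃ w)) ∧ ((z ∧ ¬z) ∨ ¬x)) ∨ x) = max(0, 0.61) = 0.61
¬x: Gödel ¬ of 0.61 = 0 (operand ≠ 0)
(((((¬w ∨ y) ⊃ (¬w ⊃ w)) ∧ ((z ∧ ¬z) ∨ ¬x)) ∨ x) ⊃ ¬x): 0.61 > 0, so result = 0
¬(((((¬w ∨ y) ⊃ (¬w ⊃ w)) ∧ ((z ∧ ¬z) ∨ ¬x)) ∨ x) ⊃ ¬x): Gödel ¬ of 0 = 1 (operand is 0)
((x ∨ z) ∧ ¬(((((¬w ∨ y) ⊃ (¬w ⊃ w)) ∧ ((z ∧ ¬z) ∨ ¬x)) ∨ x) ⊃ ¬x)) = min(0.67, 1) = 0.67

0.67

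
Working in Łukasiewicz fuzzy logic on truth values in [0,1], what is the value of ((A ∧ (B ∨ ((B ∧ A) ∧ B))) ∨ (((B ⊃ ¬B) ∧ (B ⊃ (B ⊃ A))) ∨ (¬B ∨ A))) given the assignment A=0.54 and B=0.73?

0.54

(B ∧ A) = min(0.73, 0.54) = 0.54
((B ∧ A) ∧ B) = min(0.54, 0.73) = 0.54
(B ∨ ((B ∧ A) ∧ B)) = max(0.73, 0.54) = 0.73
(A ∧ (B ∨ ((B ∧ A) ∧ B))) = min(0.54, 0.73) = 0.54
¬B: Łukasiewicz ¬ gives 1 − 0.73 = 0.27
(B ⊃ ¬B): min(1, 1 − 0.73 + 0.27) = 0.54
(B ⊃ A): min(1, 1 − 0.73 + 0.54) = 0.81
(B ⊃ (B ⊃ A)): min(1, 1 − 0.73 + 0.81) = 1
((B ⊃ ¬B) ∧ (B ⊃ (B ⊃ A))) = min(0.54, 1) = 0.54
¬B: Łukasiewicz ¬ gives 1 − 0.73 = 0.27
(¬B ∨ A) = max(0.27, 0.54) = 0.54
(((B ⊃ ¬B) ∧ (B ⊃ (B ⊃ A))) ∨ (¬B ∨ A)) = max(0.54, 0.54) = 0.54
((A ∧ (B ∨ ((B ∧ A) ∧ B))) ∨ (((B ⊃ ¬B) ∧ (B ⊃ (B ⊃ A))) ∨ (¬B ∨ A))) = max(0.54, 0.54) = 0.54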